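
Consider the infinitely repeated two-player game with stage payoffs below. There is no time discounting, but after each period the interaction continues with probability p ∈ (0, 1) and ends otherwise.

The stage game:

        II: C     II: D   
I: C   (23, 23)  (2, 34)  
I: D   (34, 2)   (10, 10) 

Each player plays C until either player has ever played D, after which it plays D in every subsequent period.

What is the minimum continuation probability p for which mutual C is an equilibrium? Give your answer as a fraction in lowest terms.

With no time discounting, the continuation probability p plays the role of the discount factor.
Grim-trigger IC: 23/(1−p) ≥ 34 + 10p/(1−p) ⇒ p ≥ (34−23)/(34−10) = 11/24.

11/24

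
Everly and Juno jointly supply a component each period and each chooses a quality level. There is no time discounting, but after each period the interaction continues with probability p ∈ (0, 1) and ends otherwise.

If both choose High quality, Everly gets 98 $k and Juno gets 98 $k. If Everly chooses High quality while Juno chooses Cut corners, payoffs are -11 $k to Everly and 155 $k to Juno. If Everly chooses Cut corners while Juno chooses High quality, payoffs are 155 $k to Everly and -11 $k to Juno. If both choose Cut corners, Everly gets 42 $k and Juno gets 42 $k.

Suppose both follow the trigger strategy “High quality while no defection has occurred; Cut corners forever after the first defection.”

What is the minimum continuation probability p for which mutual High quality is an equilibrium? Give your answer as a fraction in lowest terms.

57/113

With no time discounting, the continuation probability p plays the role of the discount factor.
Grim-trigger IC: 98/(1−p) ≥ 155 + 42p/(1−p) ⇒ p ≥ (155−98)/(155−42) = 57/113.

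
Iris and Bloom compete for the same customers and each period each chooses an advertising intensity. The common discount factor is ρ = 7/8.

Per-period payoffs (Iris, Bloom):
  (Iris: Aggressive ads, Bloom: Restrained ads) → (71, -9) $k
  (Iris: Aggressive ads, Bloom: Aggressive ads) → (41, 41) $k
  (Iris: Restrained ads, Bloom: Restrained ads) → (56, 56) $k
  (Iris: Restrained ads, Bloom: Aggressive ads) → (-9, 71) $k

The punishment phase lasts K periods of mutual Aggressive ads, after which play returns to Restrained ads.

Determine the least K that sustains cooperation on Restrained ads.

IC: ρ(1−ρ^K)/(1−ρ) ≥ (71−56)/(56−41) = 1.
With ρ = 7/8: need 1 − ρ^K ≥ 1·(1−7/8)/(7/8), i.e. ρ^K ≤ 0.8571.
Since (7/8)^1 = 0.8750 and (7/8)^2 = 0.7656, the smallest such K is 2.

2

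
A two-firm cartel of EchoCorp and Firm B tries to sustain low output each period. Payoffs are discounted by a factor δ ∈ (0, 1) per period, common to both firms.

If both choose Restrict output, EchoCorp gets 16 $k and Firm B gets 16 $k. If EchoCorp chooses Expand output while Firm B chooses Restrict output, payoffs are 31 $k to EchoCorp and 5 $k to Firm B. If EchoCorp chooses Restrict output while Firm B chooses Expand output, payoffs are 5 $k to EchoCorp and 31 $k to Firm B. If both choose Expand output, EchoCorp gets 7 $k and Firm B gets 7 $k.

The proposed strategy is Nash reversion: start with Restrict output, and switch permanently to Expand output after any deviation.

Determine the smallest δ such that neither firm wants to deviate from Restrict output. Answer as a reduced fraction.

Cooperation forever yields 16 each period: 16/(1−δ).
Deviating yields 31 once, then 7 forever: 31 + 7δ/(1−δ).
No profitable deviation requires 16/(1−δ) ≥ 31 + 7δ/(1−δ).
Multiplying by (1−δ): 16 ≥ 31(1−δ) + 7δ = 31 − 24δ.
So 24δ ≥ 15, i.e. δ ≥ 15/24 = 5/8.

5/8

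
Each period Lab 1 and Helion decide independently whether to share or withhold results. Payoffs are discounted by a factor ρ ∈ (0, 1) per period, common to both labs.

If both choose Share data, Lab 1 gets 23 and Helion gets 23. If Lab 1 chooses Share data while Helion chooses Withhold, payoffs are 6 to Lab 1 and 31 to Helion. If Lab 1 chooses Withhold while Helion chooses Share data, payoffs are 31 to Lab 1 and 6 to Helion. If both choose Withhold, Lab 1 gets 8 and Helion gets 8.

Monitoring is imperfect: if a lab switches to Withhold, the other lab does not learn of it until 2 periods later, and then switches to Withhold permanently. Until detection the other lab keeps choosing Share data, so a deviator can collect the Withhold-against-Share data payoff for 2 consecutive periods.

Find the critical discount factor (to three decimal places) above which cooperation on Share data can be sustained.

The best deviation is to choose Withhold for all 2 undetected periods, earning 31 each, then 8 forever once detected.
Deviation value: 31(1−ρ^2)/(1−ρ) + 8ρ^2/(1−ρ); cooperation value: 23/(1−ρ).
IC: 23 ≥ 31(1−ρ^2) + 8ρ^2 = 31 − 23ρ^2.
So ρ^2 ≥ 8/23, giving ρ ≥ (8/23)^(1/2) ≈ 0.590.

0.590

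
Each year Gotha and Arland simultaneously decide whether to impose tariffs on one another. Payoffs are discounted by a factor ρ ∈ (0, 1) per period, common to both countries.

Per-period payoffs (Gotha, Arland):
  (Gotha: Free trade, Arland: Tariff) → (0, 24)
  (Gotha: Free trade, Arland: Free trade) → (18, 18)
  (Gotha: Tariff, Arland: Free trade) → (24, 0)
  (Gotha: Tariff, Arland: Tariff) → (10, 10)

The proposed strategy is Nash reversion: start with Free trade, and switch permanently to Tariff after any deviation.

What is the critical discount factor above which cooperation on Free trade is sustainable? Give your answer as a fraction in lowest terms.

3/7

Cooperation forever yields 18 each period: 18/(1−ρ).
Deviating yields 24 once, then 10 forever: 24 + 10ρ/(1−ρ).
No profitable deviation requires 18/(1−ρ) ≥ 24 + 10ρ/(1−ρ).
Multiplying by (1−ρ): 18 ≥ 24(1−ρ) + 10ρ = 24 − 14ρ.
So 14ρ ≥ 6, i.e. ρ ≥ 6/14 = 3/7.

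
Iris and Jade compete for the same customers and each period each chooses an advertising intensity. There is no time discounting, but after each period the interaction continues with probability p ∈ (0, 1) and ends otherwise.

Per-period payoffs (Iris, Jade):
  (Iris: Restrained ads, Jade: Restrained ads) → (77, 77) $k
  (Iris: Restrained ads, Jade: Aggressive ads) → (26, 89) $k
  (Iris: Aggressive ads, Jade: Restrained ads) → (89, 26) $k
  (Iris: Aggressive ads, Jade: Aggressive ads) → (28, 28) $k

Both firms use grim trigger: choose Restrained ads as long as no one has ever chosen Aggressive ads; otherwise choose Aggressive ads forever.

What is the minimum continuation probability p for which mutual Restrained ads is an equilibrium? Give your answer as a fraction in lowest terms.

12/61

With no time discounting, the continuation probability p plays the role of the discount factor.
Grim-trigger IC: 77/(1−p) ≥ 89 + 28p/(1−p) ⇒ p ≥ (89−77)/(89−28) = 12/61.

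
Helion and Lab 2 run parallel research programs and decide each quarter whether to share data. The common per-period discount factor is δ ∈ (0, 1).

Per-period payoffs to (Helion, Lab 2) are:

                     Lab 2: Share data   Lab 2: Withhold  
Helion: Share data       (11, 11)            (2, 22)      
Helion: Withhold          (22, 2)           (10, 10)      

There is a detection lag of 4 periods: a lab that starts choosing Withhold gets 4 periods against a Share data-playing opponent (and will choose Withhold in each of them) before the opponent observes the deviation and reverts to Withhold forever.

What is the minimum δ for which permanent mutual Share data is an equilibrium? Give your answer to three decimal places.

Deviating for the 4 undetected periods gains 22−11 = 11 per period over cooperation, then loses 11−10 = 1 per period forever once punishment starts.
Gain: 11(1 + δ + … + δ^3); loss: 1·δ^4/(1−δ).
No profitable deviation ⇔ 11(1−δ^4) ≤ 1·δ^4, i.e. δ^4 ≥ 11/(11+1) = 11/12.
Hence δ ≥ (11/12)^(1/4) ≈ 0.978.

0.978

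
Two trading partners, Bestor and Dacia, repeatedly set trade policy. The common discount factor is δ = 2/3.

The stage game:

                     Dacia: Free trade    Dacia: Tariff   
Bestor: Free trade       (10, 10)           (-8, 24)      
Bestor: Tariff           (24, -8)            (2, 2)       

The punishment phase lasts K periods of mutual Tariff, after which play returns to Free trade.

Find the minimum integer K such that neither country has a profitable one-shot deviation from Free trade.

No profitable deviation requires (10−2)(δ+…+δ^K) ≥ 24−10, i.e. δ+…+δ^K ≥ 7/4 ≈ 1.7500.
With δ = 2/3, the partial sums are K=1: 0.6667, K=2: 1.1111, K=3: 1.4074, K=4: 1.6049, K=5: 1.7366, K=6: 1.8244.
K = 6 is the first length at which the sum reaches 1.7500.

6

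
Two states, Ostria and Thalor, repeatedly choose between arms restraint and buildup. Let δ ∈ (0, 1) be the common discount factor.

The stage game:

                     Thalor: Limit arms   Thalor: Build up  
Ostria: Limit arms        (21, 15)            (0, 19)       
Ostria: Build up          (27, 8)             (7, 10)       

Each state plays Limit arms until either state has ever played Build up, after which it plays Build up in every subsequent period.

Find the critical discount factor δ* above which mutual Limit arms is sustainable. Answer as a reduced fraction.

4/9

Ostria's threshold: (27−21)/(27−7) = 3/10.
Thalor's threshold: (19−15)/(19−10) = 4/9.
3/10 < 4/9, so Thalor binds and δ* = 4/9.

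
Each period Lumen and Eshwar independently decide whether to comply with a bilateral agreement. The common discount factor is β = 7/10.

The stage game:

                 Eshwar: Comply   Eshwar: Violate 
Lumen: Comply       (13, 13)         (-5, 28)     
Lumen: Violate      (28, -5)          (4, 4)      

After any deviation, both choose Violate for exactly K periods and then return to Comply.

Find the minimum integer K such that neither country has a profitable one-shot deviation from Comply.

4

IC: β(1−β^K)/(1−β) ≥ (28−13)/(13−4) = 5/3.
With β = 7/10: need 1 − β^K ≥ 5/3·(1−7/10)/(7/10), i.e. β^K ≤ 0.2857.
Since (7/10)^3 = 0.3430 and (7/10)^4 = 0.2401, the smallest such K is 4.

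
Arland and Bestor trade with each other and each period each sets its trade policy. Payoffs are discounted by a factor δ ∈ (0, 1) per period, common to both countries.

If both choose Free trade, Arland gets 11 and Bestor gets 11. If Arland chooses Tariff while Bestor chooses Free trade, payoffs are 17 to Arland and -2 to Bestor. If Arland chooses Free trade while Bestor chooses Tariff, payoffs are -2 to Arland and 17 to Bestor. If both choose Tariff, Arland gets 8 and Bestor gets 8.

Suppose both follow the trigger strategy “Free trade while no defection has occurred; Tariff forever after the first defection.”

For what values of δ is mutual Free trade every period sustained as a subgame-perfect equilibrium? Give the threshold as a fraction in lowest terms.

Under grim trigger the critical discount factor is (T−C)/(T−P) with T = 17, C = 11, P = 8.
δ* = (17−11)/(17−8) = 6/9 = 2/3.

2/3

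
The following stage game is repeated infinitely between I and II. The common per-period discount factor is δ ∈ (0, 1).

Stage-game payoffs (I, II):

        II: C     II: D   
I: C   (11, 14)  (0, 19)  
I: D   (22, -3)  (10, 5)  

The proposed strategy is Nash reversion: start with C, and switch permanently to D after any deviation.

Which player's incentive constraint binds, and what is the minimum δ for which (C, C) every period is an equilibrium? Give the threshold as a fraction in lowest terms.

I's threshold: (22−11)/(22−10) = 11/12.
II's threshold: (19−14)/(19−5) = 5/14.
11/12 > 5/14, so I binds and δ* = 11/12.

I; δ ≥ 11/12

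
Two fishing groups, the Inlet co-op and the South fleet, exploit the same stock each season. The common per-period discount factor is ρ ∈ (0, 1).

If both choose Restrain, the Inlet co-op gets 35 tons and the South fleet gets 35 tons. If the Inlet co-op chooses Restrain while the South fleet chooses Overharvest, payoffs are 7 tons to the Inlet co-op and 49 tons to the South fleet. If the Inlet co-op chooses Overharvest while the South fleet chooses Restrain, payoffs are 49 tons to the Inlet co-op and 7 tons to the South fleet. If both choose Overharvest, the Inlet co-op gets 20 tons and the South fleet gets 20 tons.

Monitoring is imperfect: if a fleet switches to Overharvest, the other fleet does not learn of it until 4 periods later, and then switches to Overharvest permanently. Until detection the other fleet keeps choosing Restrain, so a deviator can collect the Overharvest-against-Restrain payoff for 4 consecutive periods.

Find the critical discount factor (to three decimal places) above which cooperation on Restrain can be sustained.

0.834

A deviator earns 49 for 4 periods, then 20 forever; cooperating earns 35 forever. Multiplying the IC by (1−ρ):
35 ≥ 49(1−ρ^4) + 20ρ^4, so 29·ρ^4 ≥ 14 and ρ^4 ≥ 14/29.
ρ ≥ (14/29)^(1/4) ≈ 0.834.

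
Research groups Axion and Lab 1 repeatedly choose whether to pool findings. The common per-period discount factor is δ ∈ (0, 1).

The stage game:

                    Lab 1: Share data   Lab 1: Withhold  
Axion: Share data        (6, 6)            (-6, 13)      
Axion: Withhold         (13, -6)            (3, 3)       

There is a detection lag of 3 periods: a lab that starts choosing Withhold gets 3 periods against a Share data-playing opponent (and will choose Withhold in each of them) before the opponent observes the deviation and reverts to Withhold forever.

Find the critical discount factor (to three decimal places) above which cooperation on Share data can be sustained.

Deviating for the 3 undetected periods gains 13−6 = 7 per period over cooperation, then loses 6−3 = 3 per period forever once punishment starts.
Gain: 7(1 + δ + … + δ^2); loss: 3·δ^3/(1−δ).
No profitable deviation ⇔ 7(1−δ^3) ≤ 3·δ^3, i.e. δ^3 ≥ 7/(7+3) = 7/10.
Hence δ ≥ (7/10)^(1/3) ≈ 0.888.

0.888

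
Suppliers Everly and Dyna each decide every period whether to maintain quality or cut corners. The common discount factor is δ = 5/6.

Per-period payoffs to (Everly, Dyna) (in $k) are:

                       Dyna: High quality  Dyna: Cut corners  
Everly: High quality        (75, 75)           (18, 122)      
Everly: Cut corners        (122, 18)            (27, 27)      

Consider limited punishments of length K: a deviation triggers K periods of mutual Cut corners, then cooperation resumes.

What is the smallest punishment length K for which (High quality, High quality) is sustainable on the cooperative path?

Need Σ_{k=1}^{K} δ^k ≥ (122−75)/(75−27) = 0.9792 at δ = 5/6.
At K = 1 the sum is 0.8333 < 0.9792; at K = 2 it is 1.5278 ≥ 0.9792.
So the minimum punishment length is K = 2.

2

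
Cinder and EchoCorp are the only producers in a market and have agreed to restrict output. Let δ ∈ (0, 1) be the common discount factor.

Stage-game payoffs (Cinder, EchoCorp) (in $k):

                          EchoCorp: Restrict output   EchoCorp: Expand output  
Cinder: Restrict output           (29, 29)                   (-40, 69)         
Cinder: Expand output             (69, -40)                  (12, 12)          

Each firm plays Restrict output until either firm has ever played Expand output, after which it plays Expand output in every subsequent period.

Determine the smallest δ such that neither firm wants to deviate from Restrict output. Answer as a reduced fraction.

29/(1−δ) ≥ 69 + 12δ/(1−δ)
29 ≥ 69 − 57δ
δ ≥ 40/57.

40/57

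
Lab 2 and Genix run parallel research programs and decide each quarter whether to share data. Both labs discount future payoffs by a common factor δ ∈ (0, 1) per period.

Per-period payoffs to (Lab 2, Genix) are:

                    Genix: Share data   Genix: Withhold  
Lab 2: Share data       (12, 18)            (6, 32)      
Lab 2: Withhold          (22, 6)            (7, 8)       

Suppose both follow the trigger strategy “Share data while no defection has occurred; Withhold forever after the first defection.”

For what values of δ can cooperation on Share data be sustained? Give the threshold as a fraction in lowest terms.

For Lab 2: deviation gain 22−12 = 10, per-period punishment loss 12−7 = 5. IC gives δ ≥ 10/15 = 2/3.
For Genix: gain 14, loss 10 per period, so δ ≥ 14/24 = 7/12.
The tighter constraint is Lab 2's, so cooperation needs δ ≥ 2/3.

2/3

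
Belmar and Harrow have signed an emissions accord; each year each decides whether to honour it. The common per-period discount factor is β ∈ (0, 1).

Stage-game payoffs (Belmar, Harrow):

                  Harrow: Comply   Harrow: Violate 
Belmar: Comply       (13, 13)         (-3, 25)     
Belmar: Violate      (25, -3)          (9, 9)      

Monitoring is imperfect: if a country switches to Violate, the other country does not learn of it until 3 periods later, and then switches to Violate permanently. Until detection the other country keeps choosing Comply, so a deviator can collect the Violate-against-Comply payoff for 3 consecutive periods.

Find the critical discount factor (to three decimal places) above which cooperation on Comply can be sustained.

0.909

A deviator earns 25 for 3 periods, then 9 forever; cooperating earns 13 forever. Multiplying the IC by (1−β):
13 ≥ 25(1−β^3) + 9β^3, so 16·β^3 ≥ 12 and β^3 ≥ 3/4.
β ≥ (3/4)^(1/3) ≈ 0.909.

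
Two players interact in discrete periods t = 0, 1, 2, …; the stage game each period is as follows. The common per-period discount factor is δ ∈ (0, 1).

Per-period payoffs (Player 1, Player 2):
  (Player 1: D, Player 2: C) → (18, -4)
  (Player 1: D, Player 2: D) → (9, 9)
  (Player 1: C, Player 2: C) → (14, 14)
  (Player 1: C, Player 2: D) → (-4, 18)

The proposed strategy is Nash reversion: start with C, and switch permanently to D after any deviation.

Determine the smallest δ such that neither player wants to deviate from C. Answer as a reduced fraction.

4/9

Under grim trigger the critical discount factor is (T−C)/(T−P) with T = 18, C = 14, P = 9.
δ* = (18−14)/(18−9) = 4/9.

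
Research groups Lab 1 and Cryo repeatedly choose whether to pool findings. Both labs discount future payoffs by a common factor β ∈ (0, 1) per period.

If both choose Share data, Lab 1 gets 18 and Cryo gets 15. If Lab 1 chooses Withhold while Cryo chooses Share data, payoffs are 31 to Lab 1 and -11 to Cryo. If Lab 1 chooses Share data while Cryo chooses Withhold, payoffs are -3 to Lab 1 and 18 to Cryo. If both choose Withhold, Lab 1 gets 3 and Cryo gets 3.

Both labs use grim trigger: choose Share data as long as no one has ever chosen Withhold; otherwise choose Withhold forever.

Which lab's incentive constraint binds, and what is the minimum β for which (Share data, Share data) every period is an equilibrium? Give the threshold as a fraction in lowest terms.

Lab 1's threshold: (31−18)/(31−3) = 13/28.
Cryo's threshold: (18−15)/(18−3) = 1/5.
13/28 > 1/5, so Lab 1 binds and β* = 13/28.

Lab 1; β ≥ 13/28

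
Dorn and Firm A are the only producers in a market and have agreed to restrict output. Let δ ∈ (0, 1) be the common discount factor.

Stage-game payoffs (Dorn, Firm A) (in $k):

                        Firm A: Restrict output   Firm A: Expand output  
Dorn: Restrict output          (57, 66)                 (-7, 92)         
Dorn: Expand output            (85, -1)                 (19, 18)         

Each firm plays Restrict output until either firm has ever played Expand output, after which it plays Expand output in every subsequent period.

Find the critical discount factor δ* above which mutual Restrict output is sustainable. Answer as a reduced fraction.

Dorn: cooperation gives 57 each period; deviation gives 85 once then 19 forever.
  57/(1−δ) ≥ 85 + 19δ/(1−δ) ⇒ δ ≥ 28/66 = 14/33.
Firm A: cooperation gives 66 each period; deviation gives 92 once then 18 forever.
  δ ≥ 26/74 = 13/37.
Both must hold, so the binding constraint is Dorn's: δ ≥ 14/33.

14/33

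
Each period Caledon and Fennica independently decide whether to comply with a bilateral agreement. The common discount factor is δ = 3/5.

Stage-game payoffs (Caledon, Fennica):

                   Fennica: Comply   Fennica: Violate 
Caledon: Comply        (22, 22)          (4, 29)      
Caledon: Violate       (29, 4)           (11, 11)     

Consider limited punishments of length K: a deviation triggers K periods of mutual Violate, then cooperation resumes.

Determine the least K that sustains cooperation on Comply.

2

No profitable deviation requires (22−11)(δ+…+δ^K) ≥ 29−22, i.e. δ+…+δ^K ≥ 7/11 ≈ 0.6364.
With δ = 3/5, the partial sums are K=1: 0.6000, K=2: 0.9600.
K = 2 is the first length at which the sum reaches 0.6364.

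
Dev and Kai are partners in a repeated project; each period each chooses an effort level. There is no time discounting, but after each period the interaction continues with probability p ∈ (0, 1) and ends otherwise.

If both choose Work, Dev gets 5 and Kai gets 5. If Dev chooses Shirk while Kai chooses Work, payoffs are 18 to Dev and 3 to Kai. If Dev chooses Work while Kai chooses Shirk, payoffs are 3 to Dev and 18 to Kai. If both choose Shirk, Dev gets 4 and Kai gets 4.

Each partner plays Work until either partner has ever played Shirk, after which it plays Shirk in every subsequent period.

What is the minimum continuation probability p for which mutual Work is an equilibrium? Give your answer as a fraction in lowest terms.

13/14

With no time discounting, the continuation probability p plays the role of the discount factor.
Grim-trigger IC: 5/(1−p) ≥ 18 + 4p/(1−p) ⇒ p ≥ (18−5)/(18−4) = 13/14.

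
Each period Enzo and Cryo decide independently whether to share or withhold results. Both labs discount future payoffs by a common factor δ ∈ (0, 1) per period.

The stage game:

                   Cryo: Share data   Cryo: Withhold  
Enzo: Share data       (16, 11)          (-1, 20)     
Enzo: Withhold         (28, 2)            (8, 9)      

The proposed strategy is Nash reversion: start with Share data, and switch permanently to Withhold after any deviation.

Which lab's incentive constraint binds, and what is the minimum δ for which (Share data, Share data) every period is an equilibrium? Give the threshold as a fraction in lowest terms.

Enzo: cooperation gives 16 each period; deviation gives 28 once then 8 forever.
  16/(1−δ) ≥ 28 + 8δ/(1−δ) ⇒ δ ≥ 12/20 = 3/5.
Cryo: cooperation gives 11 each period; deviation gives 20 once then 9 forever.
  δ ≥ 9/11.
Both must hold, so the binding constraint is Cryo's: δ ≥ 9/11.

Cryo; δ ≥ 9/11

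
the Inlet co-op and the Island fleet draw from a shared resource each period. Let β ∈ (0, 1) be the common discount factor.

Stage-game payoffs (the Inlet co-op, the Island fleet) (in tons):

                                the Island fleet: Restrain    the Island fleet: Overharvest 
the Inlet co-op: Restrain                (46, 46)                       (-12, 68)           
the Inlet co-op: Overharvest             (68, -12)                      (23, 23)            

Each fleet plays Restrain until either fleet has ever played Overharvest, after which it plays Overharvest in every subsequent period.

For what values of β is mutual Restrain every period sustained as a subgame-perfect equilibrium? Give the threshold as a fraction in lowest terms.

46/(1−β) ≥ 68 + 23β/(1−β)
46 ≥ 68 − 45β
β ≥ 22/45.

22/45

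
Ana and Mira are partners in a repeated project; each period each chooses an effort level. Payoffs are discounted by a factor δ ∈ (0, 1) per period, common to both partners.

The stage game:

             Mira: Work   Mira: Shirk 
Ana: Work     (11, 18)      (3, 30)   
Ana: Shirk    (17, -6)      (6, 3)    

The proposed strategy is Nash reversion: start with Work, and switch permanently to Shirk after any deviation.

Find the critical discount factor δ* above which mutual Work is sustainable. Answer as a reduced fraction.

6/11

For Ana: deviation gain 17−11 = 6, per-period punishment loss 11−6 = 5. IC gives δ ≥ 6/11.
For Mira: gain 12, loss 15 per period, so δ ≥ 12/27 = 4/9.
The tighter constraint is Ana's, so cooperation needs δ ≥ 6/11.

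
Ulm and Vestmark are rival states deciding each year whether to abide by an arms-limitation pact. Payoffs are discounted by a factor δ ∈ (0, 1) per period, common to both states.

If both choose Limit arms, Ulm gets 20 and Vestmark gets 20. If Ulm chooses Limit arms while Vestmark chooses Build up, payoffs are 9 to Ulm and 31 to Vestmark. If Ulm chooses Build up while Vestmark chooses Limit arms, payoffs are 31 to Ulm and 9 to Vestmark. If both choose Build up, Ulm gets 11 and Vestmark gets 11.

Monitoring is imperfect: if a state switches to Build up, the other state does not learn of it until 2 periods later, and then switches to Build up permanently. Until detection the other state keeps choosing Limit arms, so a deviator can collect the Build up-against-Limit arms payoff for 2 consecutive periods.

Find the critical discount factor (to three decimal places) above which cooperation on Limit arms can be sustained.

The best deviation is to choose Build up for all 2 undetected periods, earning 31 each, then 11 forever once detected.
Deviation value: 31(1−δ^2)/(1−δ) + 11δ^2/(1−δ); cooperation value: 20/(1−δ).
IC: 20 ≥ 31(1−δ^2) + 11δ^2 = 31 − 20δ^2.
So δ^2 ≥ 11/20, giving δ ≥ (11/20)^(1/2) ≈ 0.742.

0.742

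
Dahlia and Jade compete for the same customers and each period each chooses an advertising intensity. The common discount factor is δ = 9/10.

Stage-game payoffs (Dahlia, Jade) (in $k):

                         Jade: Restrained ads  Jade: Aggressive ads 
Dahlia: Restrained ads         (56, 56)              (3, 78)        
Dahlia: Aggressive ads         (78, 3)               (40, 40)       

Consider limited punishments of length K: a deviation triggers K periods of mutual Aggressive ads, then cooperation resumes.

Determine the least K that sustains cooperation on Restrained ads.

2

Need Σ_{k=1}^{K} δ^k ≥ (78−56)/(56−40) = 1.3750 at δ = 9/10.
At K = 1 the sum is 0.9000 < 1.3750; at K = 2 it is 1.7100 ≥ 1.3750.
So the minimum punishment length is K = 2.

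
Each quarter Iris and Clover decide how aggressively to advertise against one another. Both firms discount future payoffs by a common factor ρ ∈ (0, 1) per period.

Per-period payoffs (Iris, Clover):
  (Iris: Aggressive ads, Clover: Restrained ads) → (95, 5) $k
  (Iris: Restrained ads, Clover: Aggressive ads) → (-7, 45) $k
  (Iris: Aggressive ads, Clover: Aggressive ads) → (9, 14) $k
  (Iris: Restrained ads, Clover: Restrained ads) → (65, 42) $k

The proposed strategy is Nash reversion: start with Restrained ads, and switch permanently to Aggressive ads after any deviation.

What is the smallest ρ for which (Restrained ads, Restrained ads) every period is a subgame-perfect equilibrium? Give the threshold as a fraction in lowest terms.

Iris: cooperation gives 65 each period; deviation gives 95 once then 9 forever.
  65/(1−ρ) ≥ 95 + 9ρ/(1−ρ) ⇒ ρ ≥ 30/86 = 15/43.
Clover: cooperation gives 42 each period; deviation gives 45 once then 14 forever.
  ρ ≥ 3/31.
Both must hold, so the binding constraint is Iris's: ρ ≥ 15/43.

15/43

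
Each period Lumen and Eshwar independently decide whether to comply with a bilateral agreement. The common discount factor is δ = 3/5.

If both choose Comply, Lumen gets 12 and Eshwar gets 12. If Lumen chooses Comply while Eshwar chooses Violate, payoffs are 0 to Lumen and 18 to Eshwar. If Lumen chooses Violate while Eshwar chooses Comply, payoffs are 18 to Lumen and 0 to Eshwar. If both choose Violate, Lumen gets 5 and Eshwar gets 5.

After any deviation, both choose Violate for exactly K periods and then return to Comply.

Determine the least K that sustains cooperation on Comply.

2

IC: δ(1−δ^K)/(1−δ) ≥ (18−12)/(12−5) = 6/7.
With δ = 3/5: need 1 − δ^K ≥ 6/7·(1−3/5)/(3/5), i.e. δ^K ≤ 0.4286.
Since (3/5)^1 = 0.6000 and (3/5)^2 = 0.3600, the smallest such K is 2.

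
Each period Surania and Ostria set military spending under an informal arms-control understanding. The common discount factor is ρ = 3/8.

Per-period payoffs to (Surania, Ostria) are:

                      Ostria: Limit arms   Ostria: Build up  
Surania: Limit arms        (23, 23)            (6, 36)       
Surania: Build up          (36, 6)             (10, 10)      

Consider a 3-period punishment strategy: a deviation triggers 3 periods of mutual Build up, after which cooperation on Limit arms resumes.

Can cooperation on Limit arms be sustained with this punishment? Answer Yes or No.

No

A one-shot deviation gives 36 now, then 10 for 3 periods, then back to 23.
Gain from deviating: (36−23) today; loss: (23−10) in each of the next 3 periods.
No-deviation condition: (23−10)(ρ+…+ρ^3) ≥ 36−23, i.e. ρ+…+ρ^3 ≥ 1.
At ρ = 3/8: ρ+…+ρ^3 = 0.5684 < 1.0000.
So cooperation is not sustainable.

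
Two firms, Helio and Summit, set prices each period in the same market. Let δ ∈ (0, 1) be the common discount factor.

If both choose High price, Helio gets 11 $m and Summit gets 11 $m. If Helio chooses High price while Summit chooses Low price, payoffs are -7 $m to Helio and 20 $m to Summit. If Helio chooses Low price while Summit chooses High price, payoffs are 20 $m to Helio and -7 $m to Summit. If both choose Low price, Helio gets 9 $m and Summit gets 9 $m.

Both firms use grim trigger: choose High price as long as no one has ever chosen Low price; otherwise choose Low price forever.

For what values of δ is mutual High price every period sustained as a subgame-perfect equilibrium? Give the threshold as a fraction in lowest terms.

9/11

Under grim trigger the critical discount factor is (T−C)/(T−P) with T = 20, C = 11, P = 9.
δ* = (20−11)/(20−9) = 9/11.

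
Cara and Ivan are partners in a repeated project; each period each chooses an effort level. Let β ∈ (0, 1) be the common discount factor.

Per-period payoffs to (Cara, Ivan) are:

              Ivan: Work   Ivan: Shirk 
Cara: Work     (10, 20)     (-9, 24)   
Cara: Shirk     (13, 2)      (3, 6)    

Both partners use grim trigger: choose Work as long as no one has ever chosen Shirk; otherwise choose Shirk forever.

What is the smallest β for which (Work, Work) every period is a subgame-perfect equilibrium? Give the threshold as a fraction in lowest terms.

Cara's threshold: (13−10)/(13−3) = 3/10.
Ivan's threshold: (24−20)/(24−6) = 2/9.
3/10 > 2/9, so Cara binds and β* = 3/10.

3/10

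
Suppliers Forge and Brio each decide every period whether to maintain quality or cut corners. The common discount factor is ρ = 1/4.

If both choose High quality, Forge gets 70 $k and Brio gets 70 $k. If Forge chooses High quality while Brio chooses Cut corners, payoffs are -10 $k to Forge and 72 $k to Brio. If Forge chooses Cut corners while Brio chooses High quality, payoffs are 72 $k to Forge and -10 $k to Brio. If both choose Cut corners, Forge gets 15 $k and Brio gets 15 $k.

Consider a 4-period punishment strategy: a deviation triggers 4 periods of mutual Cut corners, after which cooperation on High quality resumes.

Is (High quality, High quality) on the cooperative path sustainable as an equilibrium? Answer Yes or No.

A one-shot deviation gives 72 now, then 15 for 4 periods, then back to 70.
Gain from deviating: (72−70) today; loss: (70−15) in each of the next 4 periods.
No-deviation condition: (70−15)(ρ+…+ρ^4) ≥ 72−70, i.e. ρ+…+ρ^4 ≥ 2/55.
At ρ = 1/4: ρ+…+ρ^4 = 0.3320 ≥ 0.0364.
So cooperation is sustainable.

Yes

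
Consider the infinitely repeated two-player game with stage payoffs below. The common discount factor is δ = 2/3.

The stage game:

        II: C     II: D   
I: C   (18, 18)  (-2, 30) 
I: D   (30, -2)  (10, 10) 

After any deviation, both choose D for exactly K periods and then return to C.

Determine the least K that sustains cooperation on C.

No profitable deviation requires (18−10)(δ+…+δ^K) ≥ 30−18, i.e. δ+…+δ^K ≥ 3/2 ≈ 1.5000.
With δ = 2/3, the partial sums are K=1: 0.6667, K=2: 1.1111, K=3: 1.4074, K=4: 1.6049.
K = 4 is the first length at which the sum reaches 1.5000.

4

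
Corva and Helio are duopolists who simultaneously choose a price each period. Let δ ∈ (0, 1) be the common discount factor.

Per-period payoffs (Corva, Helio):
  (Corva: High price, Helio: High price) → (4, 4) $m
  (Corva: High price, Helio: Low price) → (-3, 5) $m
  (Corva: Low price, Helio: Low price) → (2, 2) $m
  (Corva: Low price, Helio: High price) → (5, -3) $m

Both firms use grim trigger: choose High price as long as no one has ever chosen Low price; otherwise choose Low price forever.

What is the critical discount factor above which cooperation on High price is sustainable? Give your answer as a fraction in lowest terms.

1/3

4/(1−δ) ≥ 5 + 2δ/(1−δ)
4 ≥ 5 − 3δ
δ ≥ 1/3.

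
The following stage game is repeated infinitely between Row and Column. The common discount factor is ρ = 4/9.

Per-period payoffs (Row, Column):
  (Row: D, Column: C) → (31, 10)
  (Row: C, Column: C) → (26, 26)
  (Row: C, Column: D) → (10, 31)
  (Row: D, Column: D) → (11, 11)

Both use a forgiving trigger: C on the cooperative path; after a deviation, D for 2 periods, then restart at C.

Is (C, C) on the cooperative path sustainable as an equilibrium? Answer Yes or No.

A one-shot deviation gives 31 now, then 11 for 2 periods, then back to 26.
Gain from deviating: (31−26) today; loss: (26−11) in each of the next 2 periods.
No-deviation condition: (26−11)(ρ+…+ρ^2) ≥ 31−26, i.e. ρ+…+ρ^2 ≥ 1/3.
At ρ = 4/9: ρ+…+ρ^2 = 0.6420 ≥ 0.3333.
So cooperation is sustainable.

Yes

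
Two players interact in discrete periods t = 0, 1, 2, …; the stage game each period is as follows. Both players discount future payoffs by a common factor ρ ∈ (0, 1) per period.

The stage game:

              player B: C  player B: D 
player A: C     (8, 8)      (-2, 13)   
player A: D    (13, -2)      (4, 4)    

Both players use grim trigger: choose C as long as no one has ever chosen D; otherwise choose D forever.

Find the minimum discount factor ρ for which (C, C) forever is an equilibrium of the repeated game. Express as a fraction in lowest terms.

5/9

One-period gain from deviating is 13 − 8 = 5. The loss is 8 − 4 = 4 in every subsequent period, with present value 4·ρ/(1−ρ).
Deviation is unprofitable when 4·ρ/(1−ρ) ≥ 5, i.e. ρ/(1−ρ) ≥ 5/4.
Equivalently ρ ≥ 5/(5+4) = 5/9.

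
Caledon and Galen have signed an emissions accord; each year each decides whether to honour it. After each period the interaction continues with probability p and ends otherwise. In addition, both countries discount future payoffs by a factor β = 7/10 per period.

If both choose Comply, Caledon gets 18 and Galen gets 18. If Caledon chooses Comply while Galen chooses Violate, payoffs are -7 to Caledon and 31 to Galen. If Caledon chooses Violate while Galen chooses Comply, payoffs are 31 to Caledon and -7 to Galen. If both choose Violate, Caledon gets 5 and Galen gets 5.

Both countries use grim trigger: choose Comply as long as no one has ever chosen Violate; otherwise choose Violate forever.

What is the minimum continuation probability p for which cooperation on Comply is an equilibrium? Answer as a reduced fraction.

With continuation probability p and discount β, the effective per-period discount factor is βp.
Grim-trigger IC: βp ≥ (31−18)/(31−5) = 1/2.
So p ≥ (1/2)/(7/10) = 5/7.

5/7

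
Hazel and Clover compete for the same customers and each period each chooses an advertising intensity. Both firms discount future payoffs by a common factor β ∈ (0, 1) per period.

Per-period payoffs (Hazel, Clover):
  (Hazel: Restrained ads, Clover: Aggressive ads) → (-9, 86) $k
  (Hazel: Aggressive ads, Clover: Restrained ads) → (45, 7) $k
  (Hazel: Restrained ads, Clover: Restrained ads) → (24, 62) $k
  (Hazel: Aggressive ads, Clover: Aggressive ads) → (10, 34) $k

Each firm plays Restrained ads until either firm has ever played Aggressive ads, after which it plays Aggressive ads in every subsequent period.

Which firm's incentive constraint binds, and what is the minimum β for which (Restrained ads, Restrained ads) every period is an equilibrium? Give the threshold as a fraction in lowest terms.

Hazel; β ≥ 3/5

Hazel's threshold: (45−24)/(45−10) = 3/5.
Clover's threshold: (86−62)/(86−34) = 6/13.
3/5 > 6/13, so Hazel binds and β* = 3/5.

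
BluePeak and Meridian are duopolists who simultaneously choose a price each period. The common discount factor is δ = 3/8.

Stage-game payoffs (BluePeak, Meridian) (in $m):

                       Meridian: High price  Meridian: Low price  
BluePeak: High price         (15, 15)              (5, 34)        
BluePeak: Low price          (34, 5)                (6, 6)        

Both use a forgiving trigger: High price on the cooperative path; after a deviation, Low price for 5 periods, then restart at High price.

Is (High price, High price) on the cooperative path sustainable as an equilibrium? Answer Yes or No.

No

Comparing payoff streams over the 6 periods until play realigns: cooperate → 15(1+δ+…+δ^5); deviate → 34 + 6(δ+…+δ^5).
Cooperation is sustained iff (15−6)(δ+…+δ^5) ≥ 34−15.
δ+…+δ^5 = 3/8·(1−(3/8)^5)/(1−3/8) = 0.5956, and (34−15)/(15−6) = 2.1111.
0.5956 < 2.1111, so cooperation is not sustainable.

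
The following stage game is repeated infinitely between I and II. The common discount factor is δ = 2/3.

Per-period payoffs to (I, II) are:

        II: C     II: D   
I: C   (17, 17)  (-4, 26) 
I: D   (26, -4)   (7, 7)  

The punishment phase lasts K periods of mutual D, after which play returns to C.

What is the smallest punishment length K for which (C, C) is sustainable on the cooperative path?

2

IC: δ(1−δ^K)/(1−δ) ≥ (26−17)/(17−7) = 9/10.
With δ = 2/3: need 1 − δ^K ≥ 9/10·(1−2/3)/(2/3), i.e. δ^K ≤ 0.5500.
Since (2/3)^1 = 0.6667 and (2/3)^2 = 0.4444, the smallest such K is 2.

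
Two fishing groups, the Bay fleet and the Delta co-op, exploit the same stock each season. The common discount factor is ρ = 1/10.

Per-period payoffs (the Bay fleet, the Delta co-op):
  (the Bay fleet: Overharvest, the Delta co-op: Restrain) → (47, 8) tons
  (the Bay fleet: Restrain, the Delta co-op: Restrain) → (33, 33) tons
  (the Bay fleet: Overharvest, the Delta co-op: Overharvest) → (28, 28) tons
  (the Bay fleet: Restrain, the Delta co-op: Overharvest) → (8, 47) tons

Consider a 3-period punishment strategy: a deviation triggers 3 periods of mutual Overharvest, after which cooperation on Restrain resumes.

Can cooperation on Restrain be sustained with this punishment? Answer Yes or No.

IC: ρ+…+ρ^3 ≥ (47−33)/(33−28) = 14/5.
At ρ = 1/10: partial sum = 0.1110 < 2.8000. Cooperation not sustainable.

No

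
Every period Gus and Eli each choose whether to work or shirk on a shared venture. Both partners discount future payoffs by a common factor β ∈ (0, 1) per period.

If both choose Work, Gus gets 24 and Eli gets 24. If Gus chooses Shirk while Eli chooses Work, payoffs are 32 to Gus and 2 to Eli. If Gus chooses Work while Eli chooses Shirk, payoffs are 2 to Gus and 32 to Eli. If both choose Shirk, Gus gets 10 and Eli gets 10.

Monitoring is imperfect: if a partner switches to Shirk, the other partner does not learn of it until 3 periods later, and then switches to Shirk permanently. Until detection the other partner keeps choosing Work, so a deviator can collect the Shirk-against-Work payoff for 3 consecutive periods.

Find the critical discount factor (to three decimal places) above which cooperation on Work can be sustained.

0.714

A deviator earns 32 for 3 periods, then 10 forever; cooperating earns 24 forever. Multiplying the IC by (1−β):
24 ≥ 32(1−β^3) + 10β^3, so 22·β^3 ≥ 8 and β^3 ≥ 4/11.
β ≥ (4/11)^(1/3) ≈ 0.714.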